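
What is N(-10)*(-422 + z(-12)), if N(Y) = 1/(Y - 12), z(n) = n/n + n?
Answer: 433/22 ≈ 19.682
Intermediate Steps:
z(n) = 1 + n
N(Y) = 1/(-12 + Y)
N(-10)*(-422 + z(-12)) = (-422 + (1 - 12))/(-12 - 10) = (-422 - 11)/(-22) = -1/22*(-433) = 433/22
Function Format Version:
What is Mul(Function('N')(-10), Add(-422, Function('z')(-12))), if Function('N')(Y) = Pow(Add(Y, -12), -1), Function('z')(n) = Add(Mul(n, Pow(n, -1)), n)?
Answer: Rational(433, 22) ≈ 19.682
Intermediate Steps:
Function('z')(n) = Add(1, n)
Function('N')(Y) = Pow(Add(-12, Y), -1)
Mul(Function('N')(-10), Add(-422, Function('z')(-12))) = Mul(Pow(Add(-12, -10), -1), Add(-422, Add(1, -12))) = Mul(Pow(-22, -1), Add(-422, -11)) = Mul(Rational(-1, 22), -433) = Rational(433, 22)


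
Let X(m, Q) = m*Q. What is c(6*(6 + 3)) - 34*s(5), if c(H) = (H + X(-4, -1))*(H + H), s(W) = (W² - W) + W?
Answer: 5414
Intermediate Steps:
X(m, Q) = Q*m
s(W) = W²
c(H) = 2*H*(4 + H) (c(H) = (H - 1*(-4))*(H + H) = (H + 4)*(2*H) = (4 + H)*(2*H) = 2*H*(4 + H))
c(6*(6 + 3)) - 34*s(5) = 2*(6*(6 + 3))*(4 + 6*(6 + 3)) - 34*5² = 2*(6*9)*(4 + 6*9) - 34*25 = 2*54*(4 + 54) - 850 = 2*54*58 - 850 = 6264 - 850 = 5414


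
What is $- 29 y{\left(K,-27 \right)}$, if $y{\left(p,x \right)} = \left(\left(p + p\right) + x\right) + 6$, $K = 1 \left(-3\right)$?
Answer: $783$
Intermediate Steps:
$K = -3$
$y{\left(p,x \right)} = 6 + x + 2 p$ ($y{\left(p,x \right)} = \left(2 p + x\right) + 6 = \left(x + 2 p\right) + 6 = 6 + x + 2 p$)
$- 29 y{\left(K,-27 \right)} = - 29 \left(6 - 27 + 2 \left(-3\right)\right) = - 29 \left(6 - 27 - 6\right) = \left(-29\right) \left(-27\right) = 783$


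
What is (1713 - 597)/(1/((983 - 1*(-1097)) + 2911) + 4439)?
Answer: 2784978/11077525 ≈ 0.25141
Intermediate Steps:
(1713 - 597)/(1/((983 - 1*(-1097)) + 2911) + 4439) = 1116/(1/((983 + 1097) + 2911) + 4439) = 1116/(1/(2080 + 2911) + 4439) = 1116/(1/4991 + 4439) = 1116/(22155050/4991) = 1116*(4991/22155050) = 2784978/11077525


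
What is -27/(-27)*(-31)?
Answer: -31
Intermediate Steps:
-27/(-27)*(-31) = -27*(-1/27)*(-31) = 1*(-31) = -31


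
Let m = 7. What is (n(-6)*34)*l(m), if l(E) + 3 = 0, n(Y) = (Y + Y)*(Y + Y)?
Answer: -14688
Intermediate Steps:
n(Y) = 4*Y² (n(Y) = (2*Y)*(2*Y) = 4*Y²)
l(E) = -3 (l(E) = -3 + 0 = -3)
(n(-6)*34)*l(m) = ((4*(-6)²)*34)*(-3) = ((4*36)*34)*(-3) = (144*34)*(-3) = 4896*(-3) = -14688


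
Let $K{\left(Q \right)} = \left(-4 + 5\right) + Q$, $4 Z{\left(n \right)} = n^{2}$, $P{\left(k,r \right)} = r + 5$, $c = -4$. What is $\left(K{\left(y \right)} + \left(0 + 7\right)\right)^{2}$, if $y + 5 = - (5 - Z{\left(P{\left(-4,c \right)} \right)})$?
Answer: $\frac{49}{16} \approx 3.0625$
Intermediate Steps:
$P{\left(k,r \right)} = 5 + r$
$Z{\left(n \right)} = \frac{n^{2}}{4}$
$y = - \frac{39}{4}$ ($y = -5 - \left(5 - \frac{\left(5 - 4\right)^{2}}{4}\right) = -5 - \left(5 - \frac{1^{2}}{4}\right) = -5 - \left(5 - \frac{1}{4} \cdot 1\right) = -5 - \left(5 - \frac{1}{4}\right) = -5 - \frac{19}{4} = - \frac{39}{4} \approx -9.75$)
$K{\left(Q \right)} = 1 + Q$
$\left(K{\left(y \right)} + \left(0 + 7\right)\right)^{2} = \left(\left(1 - \frac{39}{4}\right) + \left(0 + 7\right)\right)^{2} = \left(- \frac{35}{4} + 7\right)^{2} = \left(- \frac{7}{4}\right)^{2} = \frac{49}{16}$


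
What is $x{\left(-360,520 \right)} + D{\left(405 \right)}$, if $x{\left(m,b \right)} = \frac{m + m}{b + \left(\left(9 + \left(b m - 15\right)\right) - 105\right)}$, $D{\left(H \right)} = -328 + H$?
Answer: $\frac{14383627}{186791} \approx 77.004$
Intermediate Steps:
$x{\left(m,b \right)} = \frac{2 m}{-111 + b + b m}$ ($x{\left(m,b \right)} = \frac{2 m}{b + \left(\left(9 + \left(-15 + b m\right)\right) - 105\right)} = \frac{2 m}{b + \left(\left(-6 + b m\right) - 105\right)} = \frac{2 m}{b + \left(-111 + b m\right)} = \frac{2 m}{-111 + b + b m}$)
$x{\left(-360,520 \right)} + D{\left(405 \right)} = 2 \left(-360\right) \frac{1}{-111 + 520 + 520 \left(-360\right)} + \left(-328 + 405\right) = 2 \left(-360\right) \frac{1}{-111 + 520 - 187200} + 77 = 2 \left(-360\right) \frac{1}{-186791} + 77 = 2 \left(-360\right) \left(- \frac{1}{186791}\right) + 77 = \frac{720}{186791} + 77 = \frac{14383627}{186791}$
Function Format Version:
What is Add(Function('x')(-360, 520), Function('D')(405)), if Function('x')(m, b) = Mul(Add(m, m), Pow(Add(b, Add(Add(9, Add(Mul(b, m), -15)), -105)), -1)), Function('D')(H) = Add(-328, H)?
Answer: Rational(14383627, 186791) ≈ 77.004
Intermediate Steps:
Function('x')(m, b) = Mul(2, m, Pow(Add(-111, b, Mul(b, m)), -1)) (Function('x')(m, b) = Mul(Mul(2, m), Pow(Add(b, Add(Add(9, Add(-15, Mul(b, m))), -105)), -1)) = Mul(Mul(2, m), Pow(Add(b, Add(Add(-6, Mul(b, m)), -105)), -1)) = Mul(Mul(2, m), Pow(Add(b, Add(-111, Mul(b, m))), -1)) = Mul(Mul(2, m), Pow(Add(-111, b, Mul(b, m)), -1)) = Mul(2, m, Pow(Add(-111, b, Mul(b, m)), -1)))
Add(Function('x')(-360, 520), Function('D')(405)) = Add(Mul(2, -360, Pow(Add(-111, 520, Mul(520, -360)), -1)), Add(-328, 405)) = Add(Mul(2, -360, Pow(Add(-111, 520, -187200), -1)), 77) = Add(Mul(2, -360, Pow(-186791, -1)), 77) = Add(Mul(2, -360, Rational(-1, 186791)), 77) = Add(Rational(720, 186791), 77) = Rational(14383627, 186791)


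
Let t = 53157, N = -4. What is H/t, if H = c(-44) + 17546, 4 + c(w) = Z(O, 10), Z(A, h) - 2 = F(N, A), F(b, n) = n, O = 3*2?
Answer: 450/1363 ≈ 0.33015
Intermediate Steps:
O = 6
Z(A, h) = 2 + A
c(w) = 4 (c(w) = -4 + (2 + 6) = -4 + 8 = 4)
H = 17550 (H = 4 + 17546 = 17550)
H/t = 17550/53157 = 17550*(1/53157) = 450/1363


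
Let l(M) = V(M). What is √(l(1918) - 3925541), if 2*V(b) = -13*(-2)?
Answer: 2*I*√981382 ≈ 1981.3*I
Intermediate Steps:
V(b) = 13 (V(b) = (-13*(-2))/2 = (½)*26 = 13)
l(M) = 13
√(l(1918) - 3925541) = √(13 - 3925541) = √(-3925528) = 2*I*√981382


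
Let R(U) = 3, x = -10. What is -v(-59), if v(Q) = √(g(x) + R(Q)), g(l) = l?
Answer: -I*√7 ≈ -2.6458*I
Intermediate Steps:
v(Q) = I*√7 (v(Q) = √(-10 + 3) = √(-7) = I*√7)
-v(-59) = -I*√7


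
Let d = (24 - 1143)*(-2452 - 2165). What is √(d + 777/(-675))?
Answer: 2*√290611229/15 ≈ 2273.0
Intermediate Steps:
d = 5166423 (d = -1119*(-4617) = 5166423)
√(d + 777/(-675)) = √(5166423 + 777/(-675)) = √(5166423 + 777*(-1/675)) = √(5166423 - 259/225) = √(1162444916/225) = 2*√290611229/15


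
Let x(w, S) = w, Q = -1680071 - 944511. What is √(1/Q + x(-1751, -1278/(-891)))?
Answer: I*√12061642114066306/2624582 ≈ 41.845*I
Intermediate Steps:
Q = -2624582
√(1/Q + x(-1751, -1278/(-891))) = √(1/(-2624582) - 1751) = √(-1/2624582 - 1751) = √(-4595643083/2624582) = I*√12061642114066306/2624582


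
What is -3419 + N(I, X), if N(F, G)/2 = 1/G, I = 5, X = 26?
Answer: -44446/13 ≈ -3418.9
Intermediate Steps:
N(F, G) = 2/G
-3419 + N(I, X) = -3419 + 2/26 = -3419 + 2*(1/26) = -3419 + 1/13 = -44446/13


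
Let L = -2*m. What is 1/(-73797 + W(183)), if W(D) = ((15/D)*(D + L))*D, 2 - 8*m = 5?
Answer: -4/284163 ≈ -1.4076e-5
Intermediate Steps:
m = -3/8 (m = 1/4 - 1/8*5 = 1/4 - 5/8 = -3/8 ≈ -0.37500)
L = 3/4 (L = -2*(-3/8) = 3/4 ≈ 0.75000)
W(D) = 45/4 + 15*D (W(D) = ((15/D)*(D + 3/4))*D = ((15/D)*(3/4 + D))*D = (15*(3/4 + D)/D)*D = 45/4 + 15*D)
1/(-73797 + W(183)) = 1/(-73797 + (45/4 + 15*183)) = 1/(-73797 + (45/4 + 2745)) = 1/(-73797 + 11025/4) = 1/(-284163/4) = -4/284163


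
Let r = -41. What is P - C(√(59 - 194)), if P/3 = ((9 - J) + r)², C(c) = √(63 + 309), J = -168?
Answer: 55488 - 2*√93 ≈ 55469.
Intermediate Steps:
C(c) = 2*√93 (C(c) = √372 = 2*√93)
P = 55488 (P = 3*((9 - 1*(-168)) - 41)² = 3*((9 + 168) - 41)² = 3*(177 - 41)² = 3*136² = 3*18496 = 55488)
P - C(√(59 - 194)) = 55488 - 2*√93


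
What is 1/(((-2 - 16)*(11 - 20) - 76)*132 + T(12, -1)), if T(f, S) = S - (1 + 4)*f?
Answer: 1/11291 ≈ 8.8566e-5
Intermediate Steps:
T(f, S) = S - 5*f
1/(((-2 - 16)*(11 - 20) - 76)*132 + T(12, -1)) = 1/(((-2 - 16)*(11 - 20) - 76)*132 + (-1 - 5*12)) = 1/((-18*(-9) - 76)*132 + (-1 - 60)) = 1/((162 - 76)*132 - 61) = 1/(86*132 - 61) = 1/(11352 - 61) = 1/11291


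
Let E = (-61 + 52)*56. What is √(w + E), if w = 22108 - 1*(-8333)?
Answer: √29937 ≈ 173.02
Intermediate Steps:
w = 30441 (w = 22108 + 8333 = 30441)
E = -504 (E = -9*56 = -504)
√(w + E) = √(30441 - 504) = √29937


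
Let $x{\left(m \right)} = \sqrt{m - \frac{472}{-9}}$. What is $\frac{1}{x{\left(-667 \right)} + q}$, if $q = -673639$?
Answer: $- \frac{6062751}{4084105526420} - \frac{3 i \sqrt{5531}}{4084105526420} \approx -1.4845 \cdot 10^{-6} - 5.4629 \cdot 10^{-11} i$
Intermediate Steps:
$x{\left(m \right)} = \sqrt{\frac{472}{9} + m}$ ($x{\left(m \right)} = \sqrt{m - - \frac{472}{9}} = \sqrt{m + \frac{472}{9}} = \sqrt{\frac{472}{9} + m}$)
$\frac{1}{x{\left(-667 \right)} + q} = \frac{1}{\frac{\sqrt{472 + 9 \left(-667\right)}}{3} - 673639} = \frac{1}{\frac{\sqrt{472 - 6003}}{3} - 673639} = \frac{1}{\frac{\sqrt{-5531}}{3} - 673639} = \frac{1}{\frac{i \sqrt{5531}}{3} - 673639} = \frac{1}{-673639 + \frac{i \sqrt{5531}}{3}}$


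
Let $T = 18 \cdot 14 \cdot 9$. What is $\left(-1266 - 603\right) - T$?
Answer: $-4137$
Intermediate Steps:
$T = 2268$ ($T = 252 \cdot 9 = 2268$)
$\left(-1266 - 603\right) - T = \left(-1266 - 603\right) - 2268 = -1869 - 2268 = -4137$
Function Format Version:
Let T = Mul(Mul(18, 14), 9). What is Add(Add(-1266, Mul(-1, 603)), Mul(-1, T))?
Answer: -4137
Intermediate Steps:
T = 2268 (T = Mul(252, 9) = 2268)
Add(Add(-1266, Mul(-1, 603)), Mul(-1, T)) = Add(Add(-1266, Mul(-1, 603)), Mul(-1, 2268)) = Add(Add(-1266, -603), -2268) = Add(-1869, -2268) = -4137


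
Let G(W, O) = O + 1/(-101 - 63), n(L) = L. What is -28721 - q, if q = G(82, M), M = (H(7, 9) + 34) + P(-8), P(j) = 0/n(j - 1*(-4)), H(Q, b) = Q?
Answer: -4716967/164 ≈ -28762.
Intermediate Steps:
P(j) = 0 (P(j) = 0/(j - 1*(-4)) = 0/(j + 4) = 0/(4 + j) = 0)
M = 41 (M = (7 + 34) + 0 = 41 + 0 = 41)
G(W, O) = -1/164 + O (G(W, O) = O + 1/(-164) = O - 1/164 = -1/164 + O)
q = 6723/164 (q = -1/164 + 41 = 6723/164 ≈ 40.994)
-28721 - q = -28721 - 1*6723/164 = -28721 - 6723/164 = -4716967/164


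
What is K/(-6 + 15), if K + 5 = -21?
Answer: -26/9 ≈ -2.8889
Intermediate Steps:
K = -26 (K = -5 - 21 = -26)
K/(-6 + 15) = -26/(-6 + 15) = -26/9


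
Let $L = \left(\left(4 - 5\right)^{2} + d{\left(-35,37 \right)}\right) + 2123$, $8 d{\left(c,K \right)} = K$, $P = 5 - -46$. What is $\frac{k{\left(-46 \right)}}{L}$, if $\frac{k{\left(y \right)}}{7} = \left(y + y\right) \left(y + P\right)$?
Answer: $- \frac{25760}{17029} \approx -1.5127$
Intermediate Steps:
$P = 51$ ($P = 5 + 46 = 51$)
$d{\left(c,K \right)} = \frac{K}{8}$
$k{\left(y \right)} = 14 y \left(51 + y\right)$ ($k{\left(y \right)} = 7 \left(y + y\right) \left(y + 51\right) = 7 \cdot 2 y \left(51 + y\right) = 14 y \left(51 + y\right)$)
$L = \frac{17029}{8}$ ($L = \left(\left(4 - 5\right)^{2} + \frac{1}{8} \cdot 37\right) + 2123 = \left(\left(-1\right)^{2} + \frac{37}{8}\right) + 2123 = \left(1 + \frac{37}{8}\right) + 2123 = \frac{45}{8} + 2123 = \frac{17029}{8} \approx 2128.6$)
$\frac{k{\left(-46 \right)}}{L} = \frac{14 \left(-46\right) \left(51 - 46\right)}{\frac{17029}{8}} = 14 \left(-46\right) 5 \cdot \frac{8}{17029} = \left(-3220\right) \frac{8}{17029} = - \frac{25760}{17029}$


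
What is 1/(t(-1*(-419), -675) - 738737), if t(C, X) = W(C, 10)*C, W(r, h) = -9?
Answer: -1/742508 ≈ -1.3468e-6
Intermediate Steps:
t(C, X) = -9*C
1/(t(-1*(-419), -675) - 738737) = 1/(-(-9)*(-419) - 738737) = 1/(-9*419 - 738737) = 1/(-3771 - 738737) = 1/(-742508) = -1/742508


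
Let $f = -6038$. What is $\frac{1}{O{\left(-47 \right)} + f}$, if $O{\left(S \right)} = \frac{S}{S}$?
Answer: $- \frac{1}{6037} \approx -0.00016565$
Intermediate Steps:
$O{\left(S \right)} = 1$
$\frac{1}{O{\left(-47 \right)} + f} = \frac{1}{1 - 6038} = \frac{1}{-6037} = - \frac{1}{6037}$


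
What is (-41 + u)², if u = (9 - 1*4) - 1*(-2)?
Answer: 1156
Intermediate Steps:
u = 7 (u = (9 - 4) + 2 = 5 + 2 = 7)
(-41 + u)² = (-41 + 7)² = (-34)² = 1156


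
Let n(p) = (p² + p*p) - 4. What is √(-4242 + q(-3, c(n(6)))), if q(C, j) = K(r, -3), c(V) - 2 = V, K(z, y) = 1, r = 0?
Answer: I*√4241 ≈ 65.123*I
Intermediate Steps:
n(p) = -4 + 2*p² (n(p) = (p² + p²) - 4 = 2*p² - 4 = -4 + 2*p²)
c(V) = 2 + V
q(C, j) = 1
√(-4242 + q(-3, c(n(6)))) = √(-4242 + 1) = √(-4241) = I*√4241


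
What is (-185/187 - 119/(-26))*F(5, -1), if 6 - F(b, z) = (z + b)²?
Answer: -87215/2431 ≈ -35.876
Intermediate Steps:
F(b, z) = 6 - (b + z)² (F(b, z) = 6 - (z + b)² = 6 - (b + z)²)
(-185/187 - 119/(-26))*F(5, -1) = (-185/187 - 119/(-26))*(6 - (5 - 1)²) = (-185*1/187 - 119*(-1/26))*(6 - 1*4²) = (-185/187 + 119/26)*(6 - 1*16) = 17443*(6 - 16)/4862 = (17443/4862)*(-10) = -87215/2431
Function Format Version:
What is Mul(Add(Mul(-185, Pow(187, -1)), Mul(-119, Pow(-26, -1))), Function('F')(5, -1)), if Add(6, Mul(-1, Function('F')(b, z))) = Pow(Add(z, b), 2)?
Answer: Rational(-87215, 2431) ≈ -35.876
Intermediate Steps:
Function('F')(b, z) = Add(6, Mul(-1, Pow(Add(b, z), 2))) (Function('F')(b, z) = Add(6, Mul(-1, Pow(Add(z, b), 2))) = Add(6, Mul(-1, Pow(Add(b, z), 2))))
Mul(Add(Mul(-185, Pow(187, -1)), Mul(-119, Pow(-26, -1))), Function('F')(5, -1)) = Mul(Add(Mul(-185, Pow(187, -1)), Mul(-119, Pow(-26, -1))), Add(6, Mul(-1, Pow(Add(5, -1), 2)))) = Mul(Add(Mul(-185, Rational(1, 187)), Mul(-119, Rational(-1, 26))), Add(6, Mul(-1, Pow(4, 2)))) = Mul(Add(Rational(-185, 187), Rational(119, 26)), Add(6, Mul(-1, 16))) = Mul(Rational(17443, 4862), Add(6, -16)) = Mul(Rational(17443, 4862), -10) = Rational(-87215, 2431)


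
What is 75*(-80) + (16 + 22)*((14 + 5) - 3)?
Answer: -5392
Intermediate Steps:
75*(-80) + (16 + 22)*((14 + 5) - 3) = -6000 + 38*(19 - 3) = -6000 + 38*16 = -6000 + 608 = -5392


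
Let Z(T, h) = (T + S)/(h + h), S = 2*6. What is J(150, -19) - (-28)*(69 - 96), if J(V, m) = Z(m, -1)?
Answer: -1505/2 ≈ -752.50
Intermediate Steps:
S = 12
Z(T, h) = (12 + T)/(2*h) (Z(T, h) = (T + 12)/(h + h) = (12 + T)/((2*h)) = (12 + T)*(1/(2*h)) = (12 + T)/(2*h))
J(V, m) = -6 - m/2 (J(V, m) = (½)*(12 + m)/(-1) = (½)*(-1)*(12 + m) = -6 - m/2)
J(150, -19) - (-28)*(69 - 96) = (-6 - ½*(-19)) - (-28)*(69 - 96) = (-6 + 19/2) - (-28)*(-27) = 7/2 - 1*756 = 7/2 - 756 = -1505/2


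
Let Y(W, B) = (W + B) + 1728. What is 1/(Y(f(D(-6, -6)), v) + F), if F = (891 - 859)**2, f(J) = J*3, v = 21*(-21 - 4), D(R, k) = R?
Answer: 1/2209 ≈ 0.00045269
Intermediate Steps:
v = -525 (v = 21*(-25) = -525)
f(J) = 3*J
Y(W, B) = 1728 + B + W (Y(W, B) = (B + W) + 1728 = 1728 + B + W)
F = 1024 (F = 32**2 = 1024)
1/(Y(f(D(-6, -6)), v) + F) = 1/((1728 - 525 + 3*(-6)) + 1024) = 1/((1728 - 525 - 18) + 1024) = 1/(1185 + 1024) = 1/2209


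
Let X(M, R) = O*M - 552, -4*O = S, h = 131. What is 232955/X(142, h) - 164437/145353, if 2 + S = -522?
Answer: 475271081/40363410 ≈ 11.775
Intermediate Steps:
S = -524 (S = -2 - 522 = -524)
O = 131 (O = -1/4*(-524) = 131)
X(M, R) = -552 + 131*M (X(M, R) = 131*M - 552 = -552 + 131*M)
232955/X(142, h) - 164437/145353 = 232955/(-552 + 131*142) - 164437/145353 = 232955/(-552 + 18602) - 164437*1/145353 = 232955/18050 - 12649/11181 = 232955*(1/18050) - 12649/11181 = 46591/3610 - 12649/11181 = 475271081/40363410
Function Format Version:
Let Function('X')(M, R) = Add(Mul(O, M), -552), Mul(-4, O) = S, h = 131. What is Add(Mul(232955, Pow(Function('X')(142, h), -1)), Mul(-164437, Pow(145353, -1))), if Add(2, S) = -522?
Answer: Rational(475271081, 40363410) ≈ 11.775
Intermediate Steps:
S = -524 (S = Add(-2, -522) = -524)
O = 131 (O = Mul(Rational(-1, 4), -524) = 131)
Function('X')(M, R) = Add(-552, Mul(131, M)) (Function('X')(M, R) = Add(Mul(131, M), -552) = Add(-552, Mul(131, M)))
Add(Mul(232955, Pow(Function('X')(142, h), -1)), Mul(-164437, Pow(145353, -1))) = Add(Mul(232955, Pow(Add(-552, Mul(131, 142)), -1)), Mul(-164437, Pow(145353, -1))) = Add(Mul(232955, Pow(Add(-552, 18602), -1)), Mul(-164437, Rational(1, 145353))) = Add(Mul(232955, Pow(18050, -1)), Rational(-12649, 11181)) = Add(Mul(232955, Rational(1, 18050)), Rational(-12649, 11181)) = Add(Rational(46591, 3610), Rational(-12649, 11181)) = Rational(475271081, 40363410)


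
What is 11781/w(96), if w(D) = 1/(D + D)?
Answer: 2261952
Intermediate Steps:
w(D) = 1/(2*D)
11781/w(96) = 11781/(((½)/96)) = 11781/(((½)*(1/96))) = 11781/(1/192) = 11781*192 = 2261952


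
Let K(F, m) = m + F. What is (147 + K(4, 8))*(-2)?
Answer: -318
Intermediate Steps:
K(F, m) = F + m
(147 + K(4, 8))*(-2) = (147 + (4 + 8))*(-2) = (147 + 12)*(-2) = 159*(-2) = -318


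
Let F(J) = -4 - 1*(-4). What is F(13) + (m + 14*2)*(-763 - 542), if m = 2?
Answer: -39150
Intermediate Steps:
F(J) = 0 (F(J) = -4 + 4 = 0)
F(13) + (m + 14*2)*(-763 - 542) = 0 + (2 + 14*2)*(-763 - 542) = 0 + (2 + 28)*(-1305) = 0 + 30*(-1305) = 0 - 39150 = -39150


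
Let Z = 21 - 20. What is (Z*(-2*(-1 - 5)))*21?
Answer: 252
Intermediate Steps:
Z = 1
(Z*(-2*(-1 - 5)))*21 = (1*(-2*(-1 - 5)))*21 = (1*(-2*(-6)))*21 = (1*12)*21 = 12*21 = 252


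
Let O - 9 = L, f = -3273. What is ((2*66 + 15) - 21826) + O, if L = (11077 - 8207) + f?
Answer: -22073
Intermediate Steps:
L = -403 (L = (11077 - 8207) - 3273 = 2870 - 3273 = -403)
O = -394 (O = 9 - 403 = -394)
((2*66 + 15) - 21826) + O = ((2*66 + 15) - 21826) - 394 = ((132 + 15) - 21826) - 394 = (147 - 21826) - 394 = -21679 - 394 = -22073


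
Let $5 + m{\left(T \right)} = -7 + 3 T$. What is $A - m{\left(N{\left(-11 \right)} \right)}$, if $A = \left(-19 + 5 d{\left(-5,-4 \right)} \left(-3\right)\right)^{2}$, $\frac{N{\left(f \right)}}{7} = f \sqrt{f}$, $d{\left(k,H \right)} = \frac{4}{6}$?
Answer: $853 + 231 i \sqrt{11} \approx 853.0 + 766.14 i$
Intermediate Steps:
$d{\left(k,H \right)} = \frac{2}{3}$ ($d{\left(k,H \right)} = 4 \cdot \frac{1}{6} = \frac{2}{3}$)
$N{\left(f \right)} = 7 f^{\frac{3}{2}}$ ($N{\left(f \right)} = 7 f \sqrt{f} = 7 f^{\frac{3}{2}}$)
$m{\left(T \right)} = -12 + 3 T$ ($m{\left(T \right)} = -5 + \left(-7 + 3 T\right) = -12 + 3 T$)
$A = 841$ ($A = \left(-19 + 5 \cdot \frac{2}{3} \left(-3\right)\right)^{2} = \left(-19 + \frac{10}{3} \left(-3\right)\right)^{2} = \left(-19 - 10\right)^{2} = \left(-29\right)^{2} = 841$)
$A - m{\left(N{\left(-11 \right)} \right)} = 841 - \left(-12 + 3 \cdot 7 \left(-11\right)^{\frac{3}{2}}\right) = 841 - \left(-12 + 3 \cdot 7 \left(- 11 i \sqrt{11}\right)\right) = 841 - \left(-12 + 3 \left(- 77 i \sqrt{11}\right)\right) = 841 - \left(-12 - 231 i \sqrt{11}\right) = 841 + \left(12 + 231 i \sqrt{11}\right) = 853 + 231 i \sqrt{11}$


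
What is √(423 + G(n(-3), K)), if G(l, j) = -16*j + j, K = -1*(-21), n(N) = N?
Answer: 6*√3 ≈ 10.392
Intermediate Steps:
K = 21
G(l, j) = -15*j
√(423 + G(n(-3), K)) = √(423 - 15*21) = √(423 - 315) = √108 = 6*√3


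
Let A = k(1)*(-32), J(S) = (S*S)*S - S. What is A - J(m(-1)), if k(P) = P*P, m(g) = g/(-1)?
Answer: -32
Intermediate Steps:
m(g) = -g (m(g) = g*(-1) = -g)
J(S) = S³ - S (J(S) = S²*S - S = S³ - S)
k(P) = P²
A = -32 (A = 1²*(-32) = 1*(-32) = -32)
A - J(m(-1)) = -32 - ((-1*(-1))³ - (-1)*(-1)) = -32 - (1³ - 1*1) = -32 - (1 - 1) = -32 - 1*0 = -32 + 0 = -32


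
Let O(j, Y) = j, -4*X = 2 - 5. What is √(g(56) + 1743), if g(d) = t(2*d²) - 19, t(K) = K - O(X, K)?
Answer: √31981/2 ≈ 89.416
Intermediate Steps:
X = ¾ (X = -(2 - 5)/4 = -¼*(-3) = ¾ ≈ 0.75000)
t(K) = -¾ + K (t(K) = K - 1*¾ = K - ¾ = -¾ + K)
g(d) = -79/4 + 2*d² (g(d) = (-¾ + 2*d²) - 19 = -79/4 + 2*d²)
√(g(56) + 1743) = √((-79/4 + 2*56²) + 1743) = √((-79/4 + 2*3136) + 1743) = √((-79/4 + 6272) + 1743) = √(25009/4 + 1743) = √(31981/4) = √31981/2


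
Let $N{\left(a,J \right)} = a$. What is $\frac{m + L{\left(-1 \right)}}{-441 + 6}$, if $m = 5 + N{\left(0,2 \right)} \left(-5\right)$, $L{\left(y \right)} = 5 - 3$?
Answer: $- \frac{7}{435} \approx -0.016092$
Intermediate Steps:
$L{\left(y \right)} = 2$
$m = 5$ ($m = 5 + 0 \left(-5\right) = 5 + 0 = 5$)
$\frac{m + L{\left(-1 \right)}}{-441 + 6} = \frac{5 + 2}{-441 + 6} = \frac{7}{-435} = 7 \left(- \frac{1}{435}\right) = - \frac{7}{435}$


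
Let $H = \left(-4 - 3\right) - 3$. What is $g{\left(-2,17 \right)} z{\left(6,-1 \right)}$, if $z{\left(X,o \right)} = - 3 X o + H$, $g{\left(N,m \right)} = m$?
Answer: $136$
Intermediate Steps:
$H = -10$ ($H = -7 - 3 = -10$)
$z{\left(X,o \right)} = -10 - 3 X o$ ($z{\left(X,o \right)} = - 3 X o - 10 = -10 - 3 X o$)
$g{\left(-2,17 \right)} z{\left(6,-1 \right)} = 17 \left(-10 - 18 \left(-1\right)\right) = 17 \left(-10 + 18\right) = 17 \cdot 8 = 136$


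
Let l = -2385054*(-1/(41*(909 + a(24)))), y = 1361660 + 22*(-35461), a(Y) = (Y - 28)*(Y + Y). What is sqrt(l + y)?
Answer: 10*sqrt(558453819301)/9799 ≈ 762.63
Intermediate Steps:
a(Y) = 2*Y*(-28 + Y) (a(Y) = (-28 + Y)*(2*Y) = 2*Y*(-28 + Y))
y = 581518 (y = 1361660 - 780142 = 581518)
l = 795018/9799 (l = -2385054*(-1/(41*(909 + 2*24*(-28 + 24)))) = -2385054*(-1/(41*(909 + 2*24*(-4)))) = -2385054*(-1/(41*(909 - 192))) = -2385054/(717*(-41)) = -2385054/(-29397) = -2385054*(-1/29397) = 795018/9799 ≈ 81.133)
sqrt(l + y) = sqrt(795018/9799 + 581518) = sqrt(5699089900/9799) = 10*sqrt(558453819301)/9799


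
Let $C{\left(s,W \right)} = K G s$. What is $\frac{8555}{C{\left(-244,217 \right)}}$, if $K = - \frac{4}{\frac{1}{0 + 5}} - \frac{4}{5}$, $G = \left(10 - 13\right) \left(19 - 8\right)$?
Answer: $- \frac{42775}{837408} \approx -0.05108$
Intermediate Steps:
$G = -33$ ($G = \left(-3\right) 11 = -33$)
$K = - \frac{104}{5}$ ($K = - \frac{4}{\frac{1}{5}} - \frac{4}{5} = - 4 \frac{1}{\frac{1}{5}} - \frac{4}{5} = \left(-4\right) 5 - \frac{4}{5} = -20 - \frac{4}{5} = - \frac{104}{5} \approx -20.8$)
$C{\left(s,W \right)} = \frac{3432 s}{5}$ ($C{\left(s,W \right)} = \left(- \frac{104}{5}\right) \left(-33\right) s = \frac{3432 s}{5}$)
$\frac{8555}{C{\left(-244,217 \right)}} = \frac{8555}{\frac{3432}{5} \left(-244\right)} = \frac{8555}{- \frac{837408}{5}} = 8555 \left(- \frac{5}{837408}\right) = - \frac{42775}{837408}$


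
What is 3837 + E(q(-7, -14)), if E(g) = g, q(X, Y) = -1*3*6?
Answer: 3819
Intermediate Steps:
q(X, Y) = -18 (q(X, Y) = -3*6 = -18)
3837 + E(q(-7, -14)) = 3837 - 18 = 3819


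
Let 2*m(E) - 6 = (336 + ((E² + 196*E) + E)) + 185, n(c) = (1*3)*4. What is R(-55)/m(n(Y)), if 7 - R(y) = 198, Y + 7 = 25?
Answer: -382/3035 ≈ -0.12586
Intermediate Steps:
Y = 18 (Y = -7 + 25 = 18)
n(c) = 12 (n(c) = 3*4 = 12)
R(y) = -191 (R(y) = 7 - 1*198 = 7 - 198 = -191)
m(E) = 527/2 + E²/2 + 197*E/2 (m(E) = 3 + ((336 + ((E² + 196*E) + E)) + 185)/2 = 3 + ((336 + (E² + 197*E)) + 185)/2 = 3 + ((336 + E² + 197*E) + 185)/2 = 3 + (521 + E² + 197*E)/2 = 3 + (521/2 + E²/2 + 197*E/2) = 527/2 + E²/2 + 197*E/2)
R(-55)/m(n(Y)) = -191/(527/2 + (½)*12² + (197/2)*12) = -191/(527/2 + (½)*144 + 1182) = -191/(527/2 + 72 + 1182) = -191/3035/2 = -191*2/3035 = -382/3035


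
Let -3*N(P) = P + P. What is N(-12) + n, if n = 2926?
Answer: 2934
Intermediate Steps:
N(P) = -2*P/3 (N(P) = -(P + P)/3 = -2*P/3)
N(-12) + n = -2/3*(-12) + 2926 = 8 + 2926 = 2934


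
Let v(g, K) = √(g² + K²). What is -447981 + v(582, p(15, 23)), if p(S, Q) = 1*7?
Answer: -447981 + √338773 ≈ -4.4740e+5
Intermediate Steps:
p(S, Q) = 7
v(g, K) = √(K² + g²)
-447981 + v(582, p(15, 23)) = -447981 + √(7² + 582²) = -447981 + √(49 + 338724) = -447981 + √338773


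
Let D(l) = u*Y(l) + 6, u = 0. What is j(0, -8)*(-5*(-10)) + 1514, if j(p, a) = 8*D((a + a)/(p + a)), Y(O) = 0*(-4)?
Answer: 3914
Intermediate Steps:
Y(O) = 0
D(l) = 6 (D(l) = 0*0 + 6 = 0 + 6 = 6)
j(p, a) = 48 (j(p, a) = 8*6 = 48)
j(0, -8)*(-5*(-10)) + 1514 = 48*(-5*(-10)) + 1514 = 48*50 + 1514 = 2400 + 1514 = 3914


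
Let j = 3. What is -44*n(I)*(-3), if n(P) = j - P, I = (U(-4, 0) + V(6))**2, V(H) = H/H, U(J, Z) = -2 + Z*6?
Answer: 264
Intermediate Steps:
U(J, Z) = -2 + 6*Z
V(H) = 1
I = 1 (I = ((-2 + 6*0) + 1)**2 = ((-2 + 0) + 1)**2 = (-2 + 1)**2 = (-1)**2 = 1)
n(P) = 3 - P
-44*n(I)*(-3) = -44*(3 - 1*1)*(-3) = -44*(3 - 1)*(-3) = -44*2*(-3) = -88*(-3) = 264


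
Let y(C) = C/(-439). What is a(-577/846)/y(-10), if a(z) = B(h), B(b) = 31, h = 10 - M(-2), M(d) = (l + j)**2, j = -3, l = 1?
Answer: 13609/10 ≈ 1360.9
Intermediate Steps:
M(d) = 4 (M(d) = (1 - 3)**2 = (-2)**2 = 4)
y(C) = -C/439 (y(C) = C*(-1/439) = -C/439)
h = 6 (h = 10 - 1*4 = 10 - 4 = 6)
a(z) = 31
a(-577/846)/y(-10) = 31/((-1/439*(-10))) = 31/(10/439) = 31*(439/10) = 13609/10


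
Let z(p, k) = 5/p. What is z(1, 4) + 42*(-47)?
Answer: -1969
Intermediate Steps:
z(1, 4) + 42*(-47) = 5/1 + 42*(-47) = 5*1 - 1974 = 5 - 1974 = -1969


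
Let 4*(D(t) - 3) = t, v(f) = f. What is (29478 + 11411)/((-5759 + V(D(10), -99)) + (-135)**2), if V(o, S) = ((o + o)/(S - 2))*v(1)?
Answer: 4129789/1259055 ≈ 3.2801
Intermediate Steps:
D(t) = 3 + t/4
V(o, S) = 2*o/(-2 + S) (V(o, S) = ((o + o)/(S - 2))*1 = ((2*o)/(-2 + S))*1 = (2*o/(-2 + S))*1 = 2*o/(-2 + S))
(29478 + 11411)/((-5759 + V(D(10), -99)) + (-135)**2) = (29478 + 11411)/((-5759 + 2*(3 + (1/4)*10)/(-2 - 99)) + (-135)**2) = 40889/((-5759 + 2*(3 + 5/2)/(-101)) + 18225) = 40889/((-5759 + 2*(11/2)*(-1/101)) + 18225) = 40889/((-5759 - 11/101) + 18225) = 40889/(-581670/101 + 18225) = 40889/(1259055/101) = 40889*(101/1259055) = 4129789/1259055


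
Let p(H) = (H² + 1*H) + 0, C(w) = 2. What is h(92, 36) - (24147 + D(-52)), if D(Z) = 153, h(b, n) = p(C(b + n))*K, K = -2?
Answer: -24312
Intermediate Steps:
p(H) = H + H² (p(H) = (H² + H) + 0 = (H + H²) + 0 = H + H²)
h(b, n) = -12 (h(b, n) = (2*(1 + 2))*(-2) = (2*3)*(-2) = 6*(-2) = -12)
h(92, 36) - (24147 + D(-52)) = -12 - (24147 + 153) = -12 - 1*24300 = -12 - 24300 = -24312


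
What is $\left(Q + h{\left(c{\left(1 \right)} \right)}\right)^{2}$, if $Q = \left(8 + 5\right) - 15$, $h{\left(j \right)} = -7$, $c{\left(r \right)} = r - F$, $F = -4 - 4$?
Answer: $81$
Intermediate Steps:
$F = -8$ ($F = -4 - 4 = -8$)
$c{\left(r \right)} = 8 + r$ ($c{\left(r \right)} = r - -8 = r + 8 = 8 + r$)
$Q = -2$ ($Q = 13 - 15 = -2$)
$\left(Q + h{\left(c{\left(1 \right)} \right)}\right)^{2} = \left(-2 - 7\right)^{2} = \left(-9\right)^{2} = 81$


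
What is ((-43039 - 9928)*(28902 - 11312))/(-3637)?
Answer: 931689530/3637 ≈ 2.5617e+5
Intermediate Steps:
((-43039 - 9928)*(28902 - 11312))/(-3637) = -52967*17590*(-1/3637) = -931689530*(-1/3637) = 931689530/3637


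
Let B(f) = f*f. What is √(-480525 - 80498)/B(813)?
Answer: I*√561023/660969 ≈ 0.0011332*I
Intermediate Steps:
B(f) = f²
√(-480525 - 80498)/B(813) = √(-480525 - 80498)/(813²) = √(-561023)/660969 = (I*√561023)*(1/660969) = I*√561023/660969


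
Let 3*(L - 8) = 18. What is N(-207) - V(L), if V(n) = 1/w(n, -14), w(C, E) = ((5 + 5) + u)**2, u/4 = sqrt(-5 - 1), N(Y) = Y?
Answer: (-16560*sqrt(6) + 829*I)/(4*(-I + 20*sqrt(6))) ≈ -207.0 + 0.005101*I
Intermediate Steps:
L = 14 (L = 8 + (1/3)*18 = 8 + 6 = 14)
u = 4*I*sqrt(6) (u = 4*sqrt(-5 - 1) = 4*sqrt(-6) = 4*(I*sqrt(6)) = 4*I*sqrt(6) ≈ 9.798*I)
w(C, E) = (10 + 4*I*sqrt(6))**2 (w(C, E) = ((5 + 5) + 4*I*sqrt(6))**2 = (10 + 4*I*sqrt(6))**2)
V(n) = 1/(4 + 80*I*sqrt(6))
N(-207) - V(L) = -207 - (-1)*I/(-4*I + 80*sqrt(6)) = -207 + I/(-4*I + 80*sqrt(6))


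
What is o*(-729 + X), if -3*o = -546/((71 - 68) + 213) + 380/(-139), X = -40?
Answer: -20247001/15012 ≈ -1348.7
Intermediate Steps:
o = 26329/15012 (o = -(-546/((71 - 68) + 213) + 380/(-139))/3 = -(-546/(3 + 213) + 380*(-1/139))/3 = -(-546/216 - 380/139)/3 = -(-546*1/216 - 380/139)/3 = -(-91/36 - 380/139)/3 = -⅓*(-26329/5004) = 26329/15012 ≈ 1.7539)
o*(-729 + X) = 26329*(-729 - 40)/15012 = (26329/15012)*(-769) = -20247001/15012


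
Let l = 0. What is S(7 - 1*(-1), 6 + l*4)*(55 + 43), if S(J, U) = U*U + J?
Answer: 4312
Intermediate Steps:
S(J, U) = J + U² (S(J, U) = U² + J = J + U²)
S(7 - 1*(-1), 6 + l*4)*(55 + 43) = ((7 - 1*(-1)) + (6 + 0*4)²)*(55 + 43) = ((7 + 1) + (6 + 0)²)*98 = (8 + 6²)*98 = (8 + 36)*98 = 44*98 = 4312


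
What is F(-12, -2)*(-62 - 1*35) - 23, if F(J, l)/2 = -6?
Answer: 1141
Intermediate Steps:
F(J, l) = -12 (F(J, l) = 2*(-6) = -12)
F(-12, -2)*(-62 - 1*35) - 23 = -12*(-62 - 1*35) - 23 = -12*(-62 - 35) - 23 = -12*(-97) - 23 = 1164 - 23 = 1141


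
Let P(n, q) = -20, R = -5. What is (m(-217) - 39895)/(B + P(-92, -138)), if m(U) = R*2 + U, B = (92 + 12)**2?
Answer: -20061/5398 ≈ -3.7164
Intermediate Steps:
B = 10816 (B = 104**2 = 10816)
m(U) = -10 + U (m(U) = -5*2 + U = -10 + U)
(m(-217) - 39895)/(B + P(-92, -138)) = ((-10 - 217) - 39895)/(10816 - 20) = (-227 - 39895)/10796 = -40122*1/10796 = -20061/5398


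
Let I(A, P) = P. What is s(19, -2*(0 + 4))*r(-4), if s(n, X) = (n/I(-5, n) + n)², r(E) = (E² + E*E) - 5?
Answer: 10800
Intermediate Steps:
r(E) = -5 + 2*E² (r(E) = (E² + E²) - 5 = 2*E² - 5 = -5 + 2*E²)
s(n, X) = (1 + n)² (s(n, X) = (n/n + n)² = (1 + n)²)
s(19, -2*(0 + 4))*r(-4) = (1 + 19)²*(-5 + 2*(-4)²) = 20²*(-5 + 2*16) = 400*(-5 + 32) = 400*27 = 10800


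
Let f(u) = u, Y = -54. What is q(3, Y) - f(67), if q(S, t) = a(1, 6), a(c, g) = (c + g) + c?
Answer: -59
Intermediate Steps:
a(c, g) = g + 2*c
q(S, t) = 8 (q(S, t) = 6 + 2*1 = 6 + 2 = 8)
q(3, Y) - f(67) = 8 - 1*67 = 8 - 67 = -59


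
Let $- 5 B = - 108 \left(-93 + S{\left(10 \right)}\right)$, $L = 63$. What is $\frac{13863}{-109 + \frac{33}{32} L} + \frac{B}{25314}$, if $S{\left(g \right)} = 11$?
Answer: $- \frac{9360159204}{29722855} \approx -314.91$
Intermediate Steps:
$B = - \frac{8856}{5}$ ($B = - \frac{\left(-108\right) \left(-93 + 11\right)}{5} = - \frac{\left(-108\right) \left(-82\right)}{5} = \left(- \frac{1}{5}\right) 8856 = - \frac{8856}{5} \approx -1771.2$)
$\frac{13863}{-109 + \frac{33}{32} L} + \frac{B}{25314} = \frac{13863}{-109 + \frac{33}{32} \cdot 63} - \frac{8856}{5 \cdot 25314} = \frac{13863}{-109 + 33 \cdot \frac{1}{32} \cdot 63} - \frac{1476}{21095} = \frac{13863}{-109 + \frac{33}{32} \cdot 63} - \frac{1476}{21095} = \frac{13863}{-109 + \frac{2079}{32}} - \frac{1476}{21095} = \frac{13863}{- \frac{1409}{32}} - \frac{1476}{21095} = 13863 \left(- \frac{32}{1409}\right) - \frac{1476}{21095} = - \frac{443616}{1409} - \frac{1476}{21095} = - \frac{9360159204}{29722855}$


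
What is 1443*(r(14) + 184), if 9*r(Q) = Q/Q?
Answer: 797017/3 ≈ 2.6567e+5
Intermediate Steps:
r(Q) = ⅑ (r(Q) = (Q/Q)/9 = (⅑)*1 = ⅑)
1443*(r(14) + 184) = 1443*(⅑ + 184) = 1443*(1657/9) = 797017/3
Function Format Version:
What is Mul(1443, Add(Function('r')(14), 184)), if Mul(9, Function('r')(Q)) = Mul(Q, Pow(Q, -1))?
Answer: Rational(797017, 3) ≈ 2.6567e+5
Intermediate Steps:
Function('r')(Q) = Rational(1, 9) (Function('r')(Q) = Mul(Rational(1, 9), Mul(Q, Pow(Q, -1))) = Mul(Rational(1, 9), 1) = Rational(1, 9))
Mul(1443, Add(Function('r')(14), 184)) = Mul(1443, Add(Rational(1, 9), 184)) = Mul(1443, Rational(1657, 9)) = Rational(797017, 3)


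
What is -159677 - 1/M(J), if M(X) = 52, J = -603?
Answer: -8303205/52 ≈ -1.5968e+5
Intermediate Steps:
-159677 - 1/M(J) = -159677 - 1/52 = -8303205/52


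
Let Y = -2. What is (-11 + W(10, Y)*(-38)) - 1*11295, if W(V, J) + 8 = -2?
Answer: -10926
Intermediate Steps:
W(V, J) = -10 (W(V, J) = -8 - 2 = -10)
(-11 + W(10, Y)*(-38)) - 1*11295 = (-11 - 10*(-38)) - 1*11295 = (-11 + 380) - 11295 = 369 - 11295 = -10926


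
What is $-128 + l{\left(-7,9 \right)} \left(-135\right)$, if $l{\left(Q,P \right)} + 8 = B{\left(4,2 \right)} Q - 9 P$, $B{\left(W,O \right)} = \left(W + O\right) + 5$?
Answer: $22282$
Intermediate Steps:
$B{\left(W,O \right)} = 5 + O + W$ ($B{\left(W,O \right)} = \left(O + W\right) + 5 = 5 + O + W$)
$l{\left(Q,P \right)} = -8 - 9 P + 11 Q$ ($l{\left(Q,P \right)} = -8 - \left(9 P - \left(5 + 2 + 4\right) Q\right) = -8 - \left(- 11 Q + 9 P\right) = -8 - 9 P + 11 Q$)
$-128 + l{\left(-7,9 \right)} \left(-135\right) = -128 + \left(-8 - 81 + 11 \left(-7\right)\right) \left(-135\right) = -128 + \left(-8 - 81 - 77\right) \left(-135\right) = -128 - -22410 = -128 + 22410 = 22282$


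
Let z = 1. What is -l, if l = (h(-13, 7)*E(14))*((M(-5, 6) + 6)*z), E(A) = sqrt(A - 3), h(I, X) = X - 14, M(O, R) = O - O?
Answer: 42*sqrt(11) ≈ 139.30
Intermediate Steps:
M(O, R) = 0
h(I, X) = -14 + X
E(A) = sqrt(-3 + A)
l = -42*sqrt(11) (l = ((-14 + 7)*sqrt(-3 + 14))*((0 + 6)*1) = (-7*sqrt(11))*(6*1) = -7*sqrt(11)*6 = -42*sqrt(11) ≈ -139.30)
-l = -(-42)*sqrt(11) = 42*sqrt(11)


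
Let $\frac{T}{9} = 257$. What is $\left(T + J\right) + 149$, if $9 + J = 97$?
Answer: $2550$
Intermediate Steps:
$J = 88$ ($J = -9 + 97 = 88$)
$T = 2313$ ($T = 9 \cdot 257 = 2313$)
$\left(T + J\right) + 149 = \left(2313 + 88\right) + 149 = 2401 + 149 = 2550$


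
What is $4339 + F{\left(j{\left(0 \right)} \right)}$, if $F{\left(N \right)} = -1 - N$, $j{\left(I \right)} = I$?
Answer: $4338$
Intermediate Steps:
$4339 + F{\left(j{\left(0 \right)} \right)} = 4339 - 1 = 4338$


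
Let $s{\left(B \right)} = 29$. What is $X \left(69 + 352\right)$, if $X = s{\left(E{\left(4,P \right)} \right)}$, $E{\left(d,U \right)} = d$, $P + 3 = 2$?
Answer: $12209$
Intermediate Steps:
$P = -1$ ($P = -3 + 2 = -1$)
$X = 29$
$X \left(69 + 352\right) = 29 \left(69 + 352\right) = 29 \cdot 421 = 12209$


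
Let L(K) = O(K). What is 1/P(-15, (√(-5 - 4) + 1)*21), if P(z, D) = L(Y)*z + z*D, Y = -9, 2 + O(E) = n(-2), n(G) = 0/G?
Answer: -19/64950 + 21*I/21650 ≈ -0.00029253 + 0.00096998*I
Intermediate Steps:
n(G) = 0
O(E) = -2 (O(E) = -2 + 0 = -2)
L(K) = -2
P(z, D) = -2*z + D*z (P(z, D) = -2*z + z*D = -2*z + D*z)
1/P(-15, (√(-5 - 4) + 1)*21) = 1/(-15*(-2 + (√(-5 - 4) + 1)*21)) = 1/(-15*(-2 + (√(-9) + 1)*21)) = 1/(-15*(-2 + (3*I + 1)*21)) = 1/(-15*(-2 + (1 + 3*I)*21)) = 1/(-15*(-2 + (21 + 63*I))) = 1/(-15*(19 + 63*I)) = 1/(-285 - 945*I) = (-285 + 945*I)/974250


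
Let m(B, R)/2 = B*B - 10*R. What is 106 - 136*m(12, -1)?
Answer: -41782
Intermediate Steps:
m(B, R) = -20*R + 2*B**2 (m(B, R) = 2*(B*B - 10*R) = 2*(B**2 - 10*R) = -20*R + 2*B**2)
106 - 136*m(12, -1) = 106 - 136*(-20*(-1) + 2*12**2) = 106 - 136*(20 + 2*144) = 106 - 136*(20 + 288) = 106 - 136*308 = 106 - 41888 = -41782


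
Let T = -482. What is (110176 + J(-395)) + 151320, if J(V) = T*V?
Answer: 451886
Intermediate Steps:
J(V) = -482*V
(110176 + J(-395)) + 151320 = (110176 - 482*(-395)) + 151320 = (110176 + 190390) + 151320 = 300566 + 151320 = 451886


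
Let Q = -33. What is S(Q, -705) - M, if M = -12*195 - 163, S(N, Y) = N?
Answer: 2470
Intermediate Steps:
M = -2503 (M = -2340 - 163 = -2503)
S(Q, -705) - M = -33 - 1*(-2503) = -33 + 2503 = 2470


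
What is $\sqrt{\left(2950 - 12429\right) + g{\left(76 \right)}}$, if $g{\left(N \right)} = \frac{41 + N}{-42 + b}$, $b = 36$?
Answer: $\frac{11 i \sqrt{314}}{2} \approx 97.46 i$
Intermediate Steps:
$g{\left(N \right)} = - \frac{41}{6} - \frac{N}{6}$ ($g{\left(N \right)} = \frac{41 + N}{-42 + 36} = \frac{41 + N}{-6} = \left(41 + N\right) \left(- \frac{1}{6}\right) = - \frac{41}{6} - \frac{N}{6}$)
$\sqrt{\left(2950 - 12429\right) + g{\left(76 \right)}} = \sqrt{\left(2950 - 12429\right) - \frac{39}{2}} = \sqrt{-9479 - \frac{39}{2}} = \sqrt{- \frac{18997}{2}} = \frac{11 i \sqrt{314}}{2}$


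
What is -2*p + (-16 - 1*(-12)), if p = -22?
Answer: 40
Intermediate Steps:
-2*p + (-16 - 1*(-12)) = -2*(-22) + (-16 - 1*(-12)) = 44 + (-16 + 12) = 44 - 4 = 40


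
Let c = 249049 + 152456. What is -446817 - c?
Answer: -848322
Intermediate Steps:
c = 401505
-446817 - c = -446817 - 1*401505 = -446817 - 401505 = -848322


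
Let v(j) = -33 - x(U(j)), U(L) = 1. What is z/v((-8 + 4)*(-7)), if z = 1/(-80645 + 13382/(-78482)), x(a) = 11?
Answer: 39241/139242273984 ≈ 2.8182e-7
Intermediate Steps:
z = -39241/3164597136 (z = 1/(-80645 + 13382*(-1/78482)) = 1/(-80645 - 6691/39241) = 1/(-3164597136/39241) = -39241/3164597136 ≈ -1.2400e-5)
v(j) = -44 (v(j) = -33 - 1*11 = -33 - 11 = -44)
z/v((-8 + 4)*(-7)) = -39241/3164597136/(-44) = -39241/3164597136*(-1/44) = 39241/139242273984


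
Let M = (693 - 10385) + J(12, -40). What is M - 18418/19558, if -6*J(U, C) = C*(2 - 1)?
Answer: -284166251/29337 ≈ -9686.3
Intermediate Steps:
J(U, C) = -C/6 (J(U, C) = -C*(2 - 1)/6 = -C/6)
M = -29056/3 (M = (693 - 10385) - ⅙*(-40) = -9692 + 20/3 = -29056/3 ≈ -9685.3)
M - 18418/19558 = -29056/3 - 18418/19558 = -29056/3 - 1*9209/9779 = -29056/3 - 9209/9779 = -284166251/29337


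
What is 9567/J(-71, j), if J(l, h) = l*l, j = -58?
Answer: 9567/5041 ≈ 1.8978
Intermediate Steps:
J(l, h) = l²
9567/J(-71, j) = 9567/((-71)²) = 9567/5041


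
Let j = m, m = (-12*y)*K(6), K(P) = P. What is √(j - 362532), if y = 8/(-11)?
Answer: 2*I*√10965009/11 ≈ 602.06*I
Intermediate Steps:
y = -8/11 (y = 8*(-1/11) = -8/11 ≈ -0.72727)
m = 576/11 (m = -12*(-8/11)*6 = (96/11)*6 = 576/11 ≈ 52.364)
j = 576/11 ≈ 52.364
√(j - 362532) = √(576/11 - 362532) = √(-3987276/11) = 2*I*√10965009/11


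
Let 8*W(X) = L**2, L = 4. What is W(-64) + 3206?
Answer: 3208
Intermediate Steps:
W(X) = 2 (W(X) = (1/8)*4**2 = (1/8)*16 = 2)
W(-64) + 3206 = 2 + 3206 = 3208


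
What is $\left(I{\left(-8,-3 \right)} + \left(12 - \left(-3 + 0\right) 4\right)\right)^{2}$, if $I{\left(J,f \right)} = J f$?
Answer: $2304$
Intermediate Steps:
$\left(I{\left(-8,-3 \right)} + \left(12 - \left(-3 + 0\right) 4\right)\right)^{2} = \left(\left(-8\right) \left(-3\right) + \left(12 - \left(-3 + 0\right) 4\right)\right)^{2} = \left(24 + \left(12 - \left(-3\right) 4\right)\right)^{2} = \left(24 + \left(12 - -12\right)\right)^{2} = \left(24 + \left(12 + 12\right)\right)^{2} = \left(24 + 24\right)^{2} = 48^{2} = 2304$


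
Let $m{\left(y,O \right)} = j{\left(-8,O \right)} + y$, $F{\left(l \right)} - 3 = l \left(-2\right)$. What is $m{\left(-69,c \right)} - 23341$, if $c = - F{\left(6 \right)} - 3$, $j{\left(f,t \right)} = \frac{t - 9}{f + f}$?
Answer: $- \frac{374557}{16} \approx -23410.0$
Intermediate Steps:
$j{\left(f,t \right)} = \frac{-9 + t}{2 f}$
$F{\left(l \right)} = 3 - 2 l$ ($F{\left(l \right)} = 3 + l \left(-2\right) = 3 - 2 l$)
$c = 6$ ($c = - (3 - 12) - 3 = \left(-1\right) \left(-9\right) - 3 = 9 - 3 = 6$)
$m{\left(y,O \right)} = \frac{9}{16} + y - \frac{O}{16}$ ($m{\left(y,O \right)} = \frac{-9 + O}{2 \left(-8\right)} + y = \frac{1}{2} \left(- \frac{1}{8}\right) \left(-9 + O\right) + y = \left(\frac{9}{16} - \frac{O}{16}\right) + y = \frac{9}{16} + y - \frac{O}{16}$)
$m{\left(-69,c \right)} - 23341 = \left(\frac{9}{16} - 69 - \frac{3}{8}\right) - 23341 = - \frac{1101}{16} - 23341 = - \frac{374557}{16}$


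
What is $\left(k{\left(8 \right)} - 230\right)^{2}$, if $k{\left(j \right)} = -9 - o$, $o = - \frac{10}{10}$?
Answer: $56644$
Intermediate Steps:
$o = -1$ ($o = \left(-10\right) \frac{1}{10} = -1$)
$k{\left(j \right)} = -8$ ($k{\left(j \right)} = -9 - -1 = -9 + 1 = -8$)
$\left(k{\left(8 \right)} - 230\right)^{2} = \left(-8 - 230\right)^{2} = \left(-238\right)^{2} = 56644$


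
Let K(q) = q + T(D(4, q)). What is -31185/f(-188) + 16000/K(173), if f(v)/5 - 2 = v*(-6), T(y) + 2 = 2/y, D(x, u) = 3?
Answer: 10205589/116390 ≈ 87.684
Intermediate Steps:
T(y) = -2 + 2/y
f(v) = 10 - 30*v (f(v) = 10 + 5*(v*(-6)) = 10 + 5*(-6*v) = 10 - 30*v)
K(q) = -4/3 + q (K(q) = q + (-2 + 2/3) = q - 4/3 = -4/3 + q)
-31185/f(-188) + 16000/K(173) = -31185/(10 - 30*(-188)) + 16000/(-4/3 + 173) = -31185/(10 + 5640) + 16000/(515/3) = -31185/5650 + 16000*(3/515) = -31185*1/5650 + 9600/103 = -6237/1130 + 9600/103 = 10205589/116390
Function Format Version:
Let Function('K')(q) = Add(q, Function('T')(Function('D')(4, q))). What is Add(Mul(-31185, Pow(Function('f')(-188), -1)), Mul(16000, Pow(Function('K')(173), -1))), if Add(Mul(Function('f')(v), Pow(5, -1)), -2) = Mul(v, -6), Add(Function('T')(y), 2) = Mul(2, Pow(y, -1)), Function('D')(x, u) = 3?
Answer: Rational(10205589, 116390) ≈ 87.684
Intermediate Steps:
Function('T')(y) = Add(-2, Mul(2, Pow(y, -1)))
Function('f')(v) = Add(10, Mul(-30, v)) (Function('f')(v) = Add(10, Mul(5, Mul(v, -6))) = Add(10, Mul(5, Mul(-6, v))) = Add(10, Mul(-30, v)))
Function('K')(q) = Add(Rational(-4, 3), q) (Function('K')(q) = Add(q, Add(-2, Mul(2, Pow(3, -1)))) = Add(q, Add(-2, Mul(2, Rational(1, 3)))) = Add(q, Add(-2, Rational(2, 3))) = Add(q, Rational(-4, 3)) = Add(Rational(-4, 3), q))
Add(Mul(-31185, Pow(Function('f')(-188), -1)), Mul(16000, Pow(Function('K')(173), -1))) = Add(Mul(-31185, Pow(Add(10, Mul(-30, -188)), -1)), Mul(16000, Pow(Add(Rational(-4, 3), 173), -1))) = Add(Mul(-31185, Pow(Add(10, 5640), -1)), Mul(16000, Pow(Rational(515, 3), -1))) = Add(Mul(-31185, Pow(5650, -1)), Mul(16000, Rational(3, 515))) = Add(Mul(-31185, Rational(1, 5650)), Rational(9600, 103)) = Add(Rational(-6237, 1130), Rational(9600, 103)) = Rational(10205589, 116390)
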